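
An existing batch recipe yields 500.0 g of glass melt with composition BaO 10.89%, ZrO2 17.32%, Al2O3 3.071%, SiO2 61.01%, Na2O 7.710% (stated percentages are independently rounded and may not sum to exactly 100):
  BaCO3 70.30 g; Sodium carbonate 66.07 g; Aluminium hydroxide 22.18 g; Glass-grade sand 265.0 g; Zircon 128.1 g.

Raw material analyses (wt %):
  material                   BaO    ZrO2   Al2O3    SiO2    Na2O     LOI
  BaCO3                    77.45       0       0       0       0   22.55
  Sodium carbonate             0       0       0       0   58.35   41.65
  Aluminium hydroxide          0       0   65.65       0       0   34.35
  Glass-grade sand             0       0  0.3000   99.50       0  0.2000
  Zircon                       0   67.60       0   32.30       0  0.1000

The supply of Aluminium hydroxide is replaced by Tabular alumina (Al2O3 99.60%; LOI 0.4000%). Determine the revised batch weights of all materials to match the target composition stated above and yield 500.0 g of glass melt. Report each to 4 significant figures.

Revised batch per 500.0 g glass melt:
  BaCO3: 70.30 g
  Sodium carbonate: 66.07 g
  Tabular alumina: 14.62 g
  Glass-grade sand: 265.0 g
  Zircon: 128.1 g
Total batch = 544.1 g; LOI loss = 44.09 g

All internal work holds exact precision at every stage. Values along the way are printed rounded to 4 significant digits within the worked lines — every reported figure is rounded a single time — derived quantities are re-derived from the batch weights per 500.0 g of glass at exact precision (glass mass, the totals, the yield, the five compositions, LOI), precisely as stated by the problem or the answer.
Target oxide masses per 500.0 g glass melt:
  BaO: 10.89% × 500.0 = 54.45 g
  ZrO2: 17.32% × 500.0 = 86.60 g
  Al2O3: 3.071% × 500.0 = 15.36 g
  SiO2: 61.01% × 500.0 = 305.0 g
  Na2O: 7.710% × 500.0 = 38.55 g
Verifying the oxide balance applying the batch weights above, per the basis as stated (sums match the target masses inside rounding margins):
  BaO: 70.30·0.7745 = 54.45 g (target 54.45 g)
  ZrO2: 128.1·0.6760 = 86.60 g (target 86.60 g)
  Al2O3: 14.62·0.9960 + 265.0·0.003000 = 15.36 g (target 15.36 g)
  SiO2: 265.0·0.9950 + 128.1·0.3230 = 305.1 g (target 305.0 g)
  Na2O: 66.07·0.5835 = 38.55 g (target 38.55 g)
Glass-mass closure: total charge less LOI = 500.0 g (oxide target masses add up to 500.0 g; basis as stated: 500.0 g — differing by rounding only).
Adding the batch up: Σ batch = 544.1 g; LOI loss = Σ batch·LOI = 44.09 g; yield, glass over the total, = 91.90%.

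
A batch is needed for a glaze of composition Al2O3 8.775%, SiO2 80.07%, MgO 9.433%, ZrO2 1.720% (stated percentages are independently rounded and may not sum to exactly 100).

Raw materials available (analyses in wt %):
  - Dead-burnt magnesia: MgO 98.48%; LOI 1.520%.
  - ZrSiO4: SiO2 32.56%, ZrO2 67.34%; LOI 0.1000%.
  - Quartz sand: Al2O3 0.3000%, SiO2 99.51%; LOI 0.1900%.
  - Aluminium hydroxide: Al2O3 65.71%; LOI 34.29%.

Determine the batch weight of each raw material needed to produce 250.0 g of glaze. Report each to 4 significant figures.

Batch per 250.0 g glaze:
  Dead-burnt magnesia: 23.95 g
  ZrSiO4: 6.386 g
  Quartz sand: 199.1 g
  Aluminium hydroxide: 32.48 g
Total batch = 261.9 g; LOI loss = 11.89 g; yield = 95.46%

Intermediates are shown rounded to four significant digits within the worked lines. All internal work carries full float precision through the solve. Every reported figure is rounded once only. All derived quantities (the totals, the yield, glass mass, LOI, the four compositions) are re-derived using the weight values on 250.0 g of glass in exact precision, as given in problem or answer.
Oxide-by-oxide targets in 250.0 g glaze:
  Al2O3: 8.775% × 250.0 = 21.94 g
  SiO2: 80.07% × 250.0 = 200.2 g
  MgO: 9.433% × 250.0 = 23.58 g
  ZrO2: 1.720% × 250.0 = 4.300 g
Sums-versus-targets review on the weights just shown, for the quoted basis mass (every target is met by its sum inside rounding margins):
  Al2O3: 199.1·0.003000 + 32.48·0.6571 = 21.94 g (target 21.94 g)
  SiO2: 6.386·0.3256 + 199.1·0.9951 = 200.2 g (target 200.2 g)
  MgO: 23.95·0.9848 = 23.59 g (target 23.58 g)
  ZrO2: 6.386·0.6734 = 4.300 g (target 4.300 g)
Glass-mass closure: total charge less LOI = 250.0 g (summing oxide targets gives 250.0 g; basis as stated: 250.0 g — any gap is answer rounding).
Total batch = Σ batch = 261.9 g; loss to ignition Σ batch·LOI = 11.89 g; yield, glass over the total, = 95.46%.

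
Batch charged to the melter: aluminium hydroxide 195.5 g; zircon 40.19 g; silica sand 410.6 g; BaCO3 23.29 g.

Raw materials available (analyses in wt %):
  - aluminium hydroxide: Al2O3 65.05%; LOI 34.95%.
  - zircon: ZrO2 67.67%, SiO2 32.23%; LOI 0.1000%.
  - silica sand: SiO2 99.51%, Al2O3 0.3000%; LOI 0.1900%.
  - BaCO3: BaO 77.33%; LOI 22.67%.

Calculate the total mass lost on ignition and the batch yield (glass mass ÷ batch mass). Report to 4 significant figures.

The intermediate values are displayed rounded to 4 significant digits. Full precision is kept at every stage. Each reported result is rounded once only. All derived quantities, which include totals, the yield, LOI, the four compositions, glass mass, are carried at exact precision, as given in the problem or the answer, using the weight values at 595.2 g of glass.
Each material's LOI contribution:
  aluminium hydroxide: 195.5 × 0.3495 = 68.33 g
  zircon: 40.19 × 0.001000 = 0.04019 g
  silica sand: 410.6 × 0.001900 = 0.7801 g
  BaCO3: 23.29 × 0.2267 = 5.280 g
Total LOI = 74.43 g
Glass = batch − LOI = 669.6 − 74.43 = 595.2 g

LOI loss = 74.43 g; glass = 595.2 g; yield = 88.88%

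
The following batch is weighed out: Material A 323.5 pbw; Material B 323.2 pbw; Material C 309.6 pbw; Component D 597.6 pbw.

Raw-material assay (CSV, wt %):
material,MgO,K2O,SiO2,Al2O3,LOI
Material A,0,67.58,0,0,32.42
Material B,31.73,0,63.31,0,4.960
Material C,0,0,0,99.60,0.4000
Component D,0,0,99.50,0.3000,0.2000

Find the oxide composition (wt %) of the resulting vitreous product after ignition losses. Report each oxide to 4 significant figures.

In-progress results appear rounded to 4 significant digits on the page. All internal work keeps exact precision from start to finish; a single rounding yields every reported result — the derived quantities, including LOI, yield, the four compositions, net glass mass, totals, are re-derived from the batch weights at 1431 pbw of glass in exact precision, precisely as stated by either problem or answer.
Mass of each oxide from the mix:
  MgO: 323.2·0.3173 = 102.6 pbw
  K2O: 323.5·0.6758 = 218.6 pbw
  SiO2: 323.2·0.6331 + 597.6·0.9950 = 799.2 pbw
  Al2O3: 309.6·0.9960 + 597.6·0.003000 = 310.2 pbw
LOI: 323.5·0.3242 + 323.2·0.04960 + 309.6·0.004000 + 597.6·0.002000 = 123.3 pbw
Glass mass = batch − LOI = 1554 − 123.3 = 1431 pbw (= Σ oxide masses)
wt %: oxide over glass, times 100

Glass mass = 1431 pbw (batch 1554 − LOI 123.3).
Composition: MgO 7.169%, K2O 15.28%, SiO2 55.87%, Al2O3 21.68%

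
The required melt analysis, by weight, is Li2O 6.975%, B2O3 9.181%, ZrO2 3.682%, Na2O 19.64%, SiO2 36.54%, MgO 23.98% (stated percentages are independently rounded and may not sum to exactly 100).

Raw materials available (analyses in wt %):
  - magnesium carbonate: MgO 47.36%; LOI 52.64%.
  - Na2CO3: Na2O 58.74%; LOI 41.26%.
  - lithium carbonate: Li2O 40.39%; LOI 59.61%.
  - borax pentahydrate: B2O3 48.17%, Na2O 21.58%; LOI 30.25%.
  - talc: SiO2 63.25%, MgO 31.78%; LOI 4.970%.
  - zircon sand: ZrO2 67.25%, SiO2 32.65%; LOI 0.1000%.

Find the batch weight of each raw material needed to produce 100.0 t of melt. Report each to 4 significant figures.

Batch per 100.0 t melt:
  magnesium carbonate: 13.76 t
  Na2CO3: 26.43 t
  lithium carbonate: 17.27 t
  borax pentahydrate: 19.06 t
  talc: 54.94 t
  zircon sand: 5.475 t
Total batch = 136.9 t; LOI loss = 36.94 t; yield = 73.02%

Intermediates are shown rounded to 4 significant digits between the steps — all arithmetic runs at exact precision through every step — each reported value takes exactly one rounding; the derived quantities are recomputed from the weighed amounts on 100.0 t of glass at exact precision (yield, the totals, glass mass, LOI, the six compositions), as given in the question or the answer.
The oxide mass targets at 100.0 t melt:
  Li2O: 6.975% × 100.0 = 6.975 t
  B2O3: 9.181% × 100.0 = 9.181 t
  ZrO2: 3.682% × 100.0 = 3.682 t
  Na2O: 19.64% × 100.0 = 19.64 t
  SiO2: 36.54% × 100.0 = 36.54 t
  MgO: 23.98% × 100.0 = 23.98 t
Per-oxide balance check from the weights as reported, for the quoted basis mass (oxide sums agree with the targets given rounding of the digits):
  Li2O: 17.27·0.4039 = 6.975 t (target 6.975 t)
  B2O3: 19.06·0.4817 = 9.181 t (target 9.181 t)
  ZrO2: 5.475·0.6725 = 3.682 t (target 3.682 t)
  Na2O: 26.43·0.5874 + 19.06·0.2158 = 19.64 t (target 19.64 t)
  SiO2: 54.94·0.6325 + 5.475·0.3265 = 36.54 t (target 36.54 t)
  MgO: 13.76·0.4736 + 54.94·0.3178 = 23.98 t (target 23.98 t)
Mass balance on the glass: the batch minus its LOI: 99.99 t (per-oxide target masses sum to 100.0 t; basis as stated: 100.0 t — rounding explains the deltas).
Total batch = Σ batch = 136.9 t; ignition loss, Σ(batch × LOI) = 36.94 t; yield = glass ÷ total batch = 73.02%.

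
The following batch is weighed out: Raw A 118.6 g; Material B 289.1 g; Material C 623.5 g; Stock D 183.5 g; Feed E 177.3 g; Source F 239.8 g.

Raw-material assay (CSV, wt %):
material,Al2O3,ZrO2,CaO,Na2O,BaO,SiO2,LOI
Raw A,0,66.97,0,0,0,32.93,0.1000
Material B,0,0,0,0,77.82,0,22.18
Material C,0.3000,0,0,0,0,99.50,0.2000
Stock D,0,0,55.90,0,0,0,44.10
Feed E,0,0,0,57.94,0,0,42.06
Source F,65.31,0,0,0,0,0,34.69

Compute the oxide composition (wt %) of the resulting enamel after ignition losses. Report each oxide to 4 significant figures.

Glass mass = 1328 g (batch 1632 − LOI 304.2).
Composition: Al2O3 11.94%, ZrO2 5.983%, CaO 7.726%, Na2O 7.738%, BaO 16.95%, SiO2 49.67%

Intermediates are printed, rounded to four significant figures, in the printout — all arithmetic holds full precision all the way through; a single rounding finalizes each reported result; all derived quantities (the six compositions, ignition loss, yield, net glass mass, totals) are re-derived from the batch weights at 1328 g of glass in full precision as given in problem or answer.
What the batch supplies per oxide:
  Al2O3: 623.5·0.003000 + 239.8·0.6531 = 158.5 g
  ZrO2: 118.6·0.6697 = 79.43 g
  CaO: 183.5·0.5590 = 102.6 g
  Na2O: 177.3·0.5794 = 102.7 g
  BaO: 289.1·0.7782 = 225.0 g
  SiO2: 118.6·0.3293 + 623.5·0.9950 = 659.4 g
LOI: 118.6·0.001000 + 289.1·0.2218 + 623.5·0.002000 + 183.5·0.4410 + 177.3·0.4206 + 239.8·0.3469 = 304.2 g
The glass mass, total less LOI, = 1632 − 304.2 = 1328 g (= Σ oxide masses)
wt % = oxide mass / glass mass × 100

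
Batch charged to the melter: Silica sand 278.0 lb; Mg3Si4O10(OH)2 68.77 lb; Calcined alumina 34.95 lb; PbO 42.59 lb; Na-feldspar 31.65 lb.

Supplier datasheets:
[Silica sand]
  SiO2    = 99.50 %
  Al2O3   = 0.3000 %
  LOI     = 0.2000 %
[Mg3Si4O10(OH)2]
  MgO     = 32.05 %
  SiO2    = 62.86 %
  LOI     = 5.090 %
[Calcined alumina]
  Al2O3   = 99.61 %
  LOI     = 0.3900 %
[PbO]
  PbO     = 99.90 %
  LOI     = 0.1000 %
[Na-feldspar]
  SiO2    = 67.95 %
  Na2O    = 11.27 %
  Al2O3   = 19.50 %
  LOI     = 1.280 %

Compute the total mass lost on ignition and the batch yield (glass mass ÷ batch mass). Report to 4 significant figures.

All internal work keeps exact precision from start to finish; mid-chain values appear, with 4-significant-digit rounding, alongside each step — every reported value receives exactly one rounding — the derived quantities (the yield, five oxide percentages, the totals, glass mass, LOI) are recomputed at exact precision starting from the weights at 451.3 lb of glass, as quoted within problem or answer.
Each material's LOI contribution:
  Silica sand: 278.0 × 0.002000 = 0.5560 lb
  Mg3Si4O10(OH)2: 68.77 × 0.05090 = 3.500 lb
  Calcined alumina: 34.95 × 0.003900 = 0.1363 lb
  PbO: 42.59 × 0.001000 = 0.04259 lb
  Na-feldspar: 31.65 × 0.01280 = 0.4051 lb
Total LOI = 4.640 lb
Glass = batch − LOI = 456.0 − 4.640 = 451.3 lb

LOI loss = 4.640 lb; glass = 451.3 lb; yield = 98.98%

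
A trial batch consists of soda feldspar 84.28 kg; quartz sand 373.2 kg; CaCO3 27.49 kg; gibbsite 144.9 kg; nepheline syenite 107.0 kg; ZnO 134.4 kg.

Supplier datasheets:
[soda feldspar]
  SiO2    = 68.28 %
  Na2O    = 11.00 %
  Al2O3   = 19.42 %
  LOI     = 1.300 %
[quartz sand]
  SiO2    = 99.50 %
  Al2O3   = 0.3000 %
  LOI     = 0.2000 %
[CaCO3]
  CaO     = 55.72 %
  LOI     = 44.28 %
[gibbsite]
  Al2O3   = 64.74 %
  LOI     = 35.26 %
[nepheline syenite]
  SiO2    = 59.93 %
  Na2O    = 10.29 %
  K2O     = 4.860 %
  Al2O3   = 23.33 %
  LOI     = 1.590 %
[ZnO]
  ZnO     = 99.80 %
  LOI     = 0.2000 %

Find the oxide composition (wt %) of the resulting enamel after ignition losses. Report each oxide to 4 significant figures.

Glass mass = 804.2 kg (batch 871.3 − LOI 67.08).
Composition: SiO2 61.30%, Na2O 2.522%, K2O 0.6466%, Al2O3 16.94%, CaO 1.905%, ZnO 16.68%

All arithmetic holds exact precision in all steps — values along the way appear with 4-significant-figure rounding as written — every reported figure is rounded just once — derived quantities, which include LOI, yield, the totals, glass mass, six oxide percentages, are computed in exact precision, precisely as stated by the problem or the answer, from the weighed amounts on 804.2 kg of glass.
Oxide-by-oxide delivered mass:
  SiO2: 84.28·0.6828 + 373.2·0.9950 + 107.0·0.5993 = 493.0 kg
  Na2O: 84.28·0.1100 + 107.0·0.1029 = 20.28 kg
  K2O: 107.0·0.04860 = 5.200 kg
  Al2O3: 84.28·0.1942 + 373.2·0.003000 + 144.9·0.6474 + 107.0·0.2333 = 136.3 kg
  CaO: 27.49·0.5572 = 15.32 kg
  ZnO: 134.4·0.9980 = 134.1 kg
LOI: 84.28·0.01300 + 373.2·0.002000 + 27.49·0.4428 + 144.9·0.3526 + 107.0·0.01590 + 134.4·0.002000 = 67.08 kg
Resulting glass, batch − LOI: 871.3 − 67.08 = 804.2 kg (consistent with Σ oxide mass)
percent share: oxide ÷ glass, ×100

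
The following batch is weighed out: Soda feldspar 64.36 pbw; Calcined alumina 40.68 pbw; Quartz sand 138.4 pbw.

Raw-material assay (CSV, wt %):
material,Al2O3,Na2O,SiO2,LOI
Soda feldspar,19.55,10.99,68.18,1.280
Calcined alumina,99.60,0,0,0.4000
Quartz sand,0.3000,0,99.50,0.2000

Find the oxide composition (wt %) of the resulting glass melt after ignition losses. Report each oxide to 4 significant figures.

All arithmetic carries exact precision from first step to last; mid-chain values are printed (rounded to 4 significant figures) in the working. Every reported number undergoes a single rounding — all derived quantities, which include three oxide percentages, ignition loss, net glass mass, yield, totals, are carried in full precision, as set out in either problem or answer, from the batch weights at 242.2 pbw of glass.
Delivered oxide masses:
  Al2O3: 64.36·0.1955 + 40.68·0.9960 + 138.4·0.003000 = 53.51 pbw
  Na2O: 64.36·0.1099 = 7.073 pbw
  SiO2: 64.36·0.6818 + 138.4·0.9950 = 181.6 pbw
LOI: 64.36·0.01280 + 40.68·0.004000 + 138.4·0.002000 = 1.263 pbw
Resulting glass, batch − LOI: 243.4 − 1.263 = 242.2 pbw (consistent with Σ oxide mass)
each oxide over glass, ×100, is wt %

Glass mass = 242.2 pbw (batch 243.4 − LOI 1.263).
Composition: Al2O3 22.10%, Na2O 2.921%, SiO2 74.98%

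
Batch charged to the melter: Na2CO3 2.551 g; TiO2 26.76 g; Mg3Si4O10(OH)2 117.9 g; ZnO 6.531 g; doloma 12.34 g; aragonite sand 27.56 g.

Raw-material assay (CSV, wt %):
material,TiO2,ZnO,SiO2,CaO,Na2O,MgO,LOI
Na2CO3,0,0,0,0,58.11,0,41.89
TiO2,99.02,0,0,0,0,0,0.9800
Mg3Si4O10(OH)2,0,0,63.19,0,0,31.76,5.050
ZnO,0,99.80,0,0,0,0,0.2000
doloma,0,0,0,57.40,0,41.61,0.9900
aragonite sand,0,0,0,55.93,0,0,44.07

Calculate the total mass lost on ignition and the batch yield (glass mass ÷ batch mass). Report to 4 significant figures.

LOI loss = 19.57 g; glass = 174.1 g; yield = 89.90%

Each numeric step holds exact precision through the solve; in-progress results are displayed, rounded to four significant figures, on the page; each reported result receives exactly one rounding. All derived quantities (totals, yield, glass mass, ignition loss, the six compositions) are rebuilt in exact precision using the weight values per 174.1 g of glass exactly as shown in either problem or answer.
Per-material ignition loss:
  Na2CO3: 2.551 × 0.4189 = 1.069 g
  TiO2: 26.76 × 0.009800 = 0.2622 g
  Mg3Si4O10(OH)2: 117.9 × 0.05050 = 5.954 g
  ZnO: 6.531 × 0.002000 = 0.01306 g
  doloma: 12.34 × 0.009900 = 0.1222 g
  aragonite sand: 27.56 × 0.4407 = 12.15 g
Total LOI = 19.57 g
Glass = batch − LOI = 193.6 − 19.57 = 174.1 g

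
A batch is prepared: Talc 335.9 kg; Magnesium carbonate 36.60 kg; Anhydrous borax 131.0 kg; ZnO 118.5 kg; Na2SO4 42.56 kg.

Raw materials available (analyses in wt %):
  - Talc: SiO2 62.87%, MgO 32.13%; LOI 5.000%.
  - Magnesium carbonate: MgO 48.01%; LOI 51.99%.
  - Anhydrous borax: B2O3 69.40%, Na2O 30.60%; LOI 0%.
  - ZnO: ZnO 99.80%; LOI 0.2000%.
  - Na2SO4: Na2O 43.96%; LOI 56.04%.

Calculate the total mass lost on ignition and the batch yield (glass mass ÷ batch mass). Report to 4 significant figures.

Intermediates appear rounded to four significant figures in the working — all internal work holds exact precision in every operation; every reported number takes a single rounding — the derived quantities (glass mass, the yield, totals, ignition loss, five oxide percentages) are recomputed in full float precision from the batch weights per 604.6 kg of glass, precisely as stated by problem or answer.
Material-by-material LOI:
  Talc: 335.9 × 0.05000 = 16.79 kg
  Magnesium carbonate: 36.60 × 0.5199 = 19.03 kg
  Anhydrous borax: 131.0 × 0 = 0 kg
  ZnO: 118.5 × 0.002000 = 0.2370 kg
  Na2SO4: 42.56 × 0.5604 = 23.85 kg
Total LOI = 59.91 kg
Glass = batch − LOI = 664.6 − 59.91 = 604.6 kg

LOI loss = 59.91 kg; glass = 604.6 kg; yield = 90.98%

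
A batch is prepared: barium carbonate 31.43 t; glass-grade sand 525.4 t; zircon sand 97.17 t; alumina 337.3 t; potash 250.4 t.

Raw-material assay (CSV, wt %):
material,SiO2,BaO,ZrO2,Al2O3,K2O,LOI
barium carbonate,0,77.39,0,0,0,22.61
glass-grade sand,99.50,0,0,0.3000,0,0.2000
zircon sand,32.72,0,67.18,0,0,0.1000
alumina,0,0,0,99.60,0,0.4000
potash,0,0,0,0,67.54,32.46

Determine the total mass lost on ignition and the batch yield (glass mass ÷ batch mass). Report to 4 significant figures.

LOI loss = 90.88 t; glass = 1151 t; yield = 92.68%

The working math keeps exact precision end to end. The intermediate values are printed, rounded to 4 significant figures, in the printout; each reported result is rounded only once; derived quantities are computed in exact precision (five oxide percentages, LOI, yield, totals, net glass mass) using the weight values at 1151 t of glass, exactly as shown in the problem or answer text.
Each material's LOI contribution:
  barium carbonate: 31.43 × 0.2261 = 7.106 t
  glass-grade sand: 525.4 × 0.002000 = 1.051 t
  zircon sand: 97.17 × 0.001000 = 0.09717 t
  alumina: 337.3 × 0.004000 = 1.349 t
  potash: 250.4 × 0.3246 = 81.28 t
Total LOI = 90.88 t
Glass = batch − LOI = 1242 − 90.88 = 1151 t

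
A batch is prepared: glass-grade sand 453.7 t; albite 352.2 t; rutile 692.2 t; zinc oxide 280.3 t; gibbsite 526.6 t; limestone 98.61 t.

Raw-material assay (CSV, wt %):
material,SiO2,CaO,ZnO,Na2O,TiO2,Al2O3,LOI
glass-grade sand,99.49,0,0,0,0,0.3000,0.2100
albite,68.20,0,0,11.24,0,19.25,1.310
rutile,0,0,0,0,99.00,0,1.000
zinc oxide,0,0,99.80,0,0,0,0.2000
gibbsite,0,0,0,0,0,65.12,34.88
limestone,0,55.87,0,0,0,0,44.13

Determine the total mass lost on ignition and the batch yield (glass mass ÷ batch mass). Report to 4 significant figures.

LOI loss = 240.2 t; glass = 2163 t; yield = 90.00%

Intermediates are printed (rounded to four significant digits) between the steps. All internal work runs at exact precision from start to finish; a single rounding yields every reported result — derived quantities are re-derived in full float precision (ignition loss, the totals, six oxide percentages, yield, glass mass) starting from the weights for 2163 t of glass as given in question or answer.
Per-material ignition loss:
  glass-grade sand: 453.7 × 0.002100 = 0.9528 t
  albite: 352.2 × 0.01310 = 4.614 t
  rutile: 692.2 × 0.01000 = 6.922 t
  zinc oxide: 280.3 × 0.002000 = 0.5606 t
  gibbsite: 526.6 × 0.3488 = 183.7 t
  limestone: 98.61 × 0.4413 = 43.52 t
Total LOI = 240.2 t
Glass = batch − LOI = 2404 − 240.2 = 2163 t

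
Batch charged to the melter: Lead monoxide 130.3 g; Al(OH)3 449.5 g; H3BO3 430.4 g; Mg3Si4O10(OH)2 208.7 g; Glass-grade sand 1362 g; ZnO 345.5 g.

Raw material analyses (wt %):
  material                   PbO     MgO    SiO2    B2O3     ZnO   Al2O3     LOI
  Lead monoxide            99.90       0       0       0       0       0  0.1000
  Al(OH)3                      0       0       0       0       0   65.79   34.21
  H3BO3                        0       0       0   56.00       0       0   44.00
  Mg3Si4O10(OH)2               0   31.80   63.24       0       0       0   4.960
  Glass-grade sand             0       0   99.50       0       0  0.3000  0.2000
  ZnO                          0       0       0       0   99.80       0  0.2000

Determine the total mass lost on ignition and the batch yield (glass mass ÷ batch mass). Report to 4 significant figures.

Working values appear, with 4-significant-figure rounding, at each printed step. Every computation runs at full precision from start to finish — every reported result sees exactly one rounding; the derived quantities are re-derived from the weighed amounts for 2569 g of glass in full precision (ignition loss, glass mass, the six compositions, the yield, the totals), as set out in problem or answer.
Each material's LOI contribution:
  Lead monoxide: 130.3 × 0.001000 = 0.1303 g
  Al(OH)3: 449.5 × 0.3421 = 153.8 g
  H3BO3: 430.4 × 0.4400 = 189.4 g
  Mg3Si4O10(OH)2: 208.7 × 0.04960 = 10.35 g
  Glass-grade sand: 1362 × 0.002000 = 2.724 g
  ZnO: 345.5 × 0.002000 = 0.6910 g
Total LOI = 357.0 g
Glass = batch − LOI = 2926 − 357.0 = 2569 g

LOI loss = 357.0 g; glass = 2569 g; yield = 87.80%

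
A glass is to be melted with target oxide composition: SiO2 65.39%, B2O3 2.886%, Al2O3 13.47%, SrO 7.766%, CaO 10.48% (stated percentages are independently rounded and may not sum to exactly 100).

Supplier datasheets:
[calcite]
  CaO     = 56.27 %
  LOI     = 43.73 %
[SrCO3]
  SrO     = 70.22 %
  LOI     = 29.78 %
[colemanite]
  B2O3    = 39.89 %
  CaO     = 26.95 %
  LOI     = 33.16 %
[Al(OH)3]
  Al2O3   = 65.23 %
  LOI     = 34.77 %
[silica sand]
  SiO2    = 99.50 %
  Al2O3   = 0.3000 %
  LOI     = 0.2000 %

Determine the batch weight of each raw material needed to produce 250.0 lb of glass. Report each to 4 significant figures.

Batch per 250.0 lb glass:
  calcite: 37.90 lb
  SrCO3: 27.65 lb
  colemanite: 18.09 lb
  Al(OH)3: 50.87 lb
  silica sand: 164.3 lb
Total batch = 298.8 lb; LOI loss = 48.82 lb; yield = 83.66%

All arithmetic holds full float precision through every step — in-progress results appear rounded off to 4 significant digits in the working; every reported figure takes just one rounding — derived quantities, which include glass mass, yield, ignition loss, the totals, the five compositions, are carried in exact precision, precisely as stated by question or answer, starting from the weights for 250.0 lb of glass.
Oxide-by-oxide targets in 250.0 lb glass:
  SiO2: 65.39% × 250.0 = 163.5 lb
  B2O3: 2.886% × 250.0 = 7.215 lb
  Al2O3: 13.47% × 250.0 = 33.67 lb
  SrO: 7.766% × 250.0 = 19.42 lb
  CaO: 10.48% × 250.0 = 26.20 lb
Checking each oxide sum given the weights on record, versus the basis set out (sums match the target masses exact up to rounding of places):
  SiO2: 164.3·0.9950 = 163.5 lb (target 163.5 lb)
  B2O3: 18.09·0.3989 = 7.216 lb (target 7.215 lb)
  Al2O3: 50.87·0.6523 + 164.3·0.003000 = 33.68 lb (target 33.67 lb)
  SrO: 27.65·0.7022 = 19.42 lb (target 19.42 lb)
  CaO: 37.90·0.5627 + 18.09·0.2695 = 26.20 lb (target 26.20 lb)
Auditing the glass mass value: total charge less LOI = 250.0 lb (the Σ of target masses is 250.0 lb; stated basis 250.0 lb — deltas are rounding alone).
Batch grand total — Σ batch = 298.8 lb; loss to ignition Σ batch·LOI = 48.82 lb; as yield: glass ÷ batch → 83.66%.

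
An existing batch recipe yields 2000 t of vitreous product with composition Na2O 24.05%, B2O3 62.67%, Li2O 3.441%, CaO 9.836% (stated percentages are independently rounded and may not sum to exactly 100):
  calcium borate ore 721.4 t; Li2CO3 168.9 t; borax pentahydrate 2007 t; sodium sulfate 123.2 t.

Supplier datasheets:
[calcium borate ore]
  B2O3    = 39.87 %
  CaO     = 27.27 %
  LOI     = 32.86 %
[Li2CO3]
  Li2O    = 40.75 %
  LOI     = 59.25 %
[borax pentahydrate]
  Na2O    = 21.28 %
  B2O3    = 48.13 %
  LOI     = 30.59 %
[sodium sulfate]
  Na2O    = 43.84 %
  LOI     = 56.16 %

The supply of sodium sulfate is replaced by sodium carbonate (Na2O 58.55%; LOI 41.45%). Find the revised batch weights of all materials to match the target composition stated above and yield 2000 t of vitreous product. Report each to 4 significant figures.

Revised batch per 2000 t vitreous product:
  calcium borate ore: 721.4 t
  Li2CO3: 168.9 t
  borax pentahydrate: 2007 t
  sodium carbonate: 92.21 t
Total batch = 2990 t; LOI loss = 989.3 t

Values along the way are rounded to 4 significant figures as shown. The whole derivation runs at full float precision all the way through — each reported number takes just one rounding — all derived quantities (the yield, four oxide percentages, ignition loss, glass mass, the totals) are re-derived using the weight values at 2000 t of glass in full precision exactly as shown in problem or answer.
Per-oxide target masses for 2000 t vitreous product:
  Na2O: 24.05% × 2000 = 481.0 t
  B2O3: 62.67% × 2000 = 1253 t
  Li2O: 3.441% × 2000 = 68.82 t
  CaO: 9.836% × 2000 = 196.7 t
Oxide-by-oxide audit working from each reported weight, relative to the basis at hand (each sum matches its target mass up to rounding of the answer):
  Na2O: 2007·0.2128 + 92.21·0.5855 = 481.1 t (target 481.0 t)
  B2O3: 721.4·0.3987 + 2007·0.4813 = 1254 t (target 1253 t)
  Li2O: 168.9·0.4075 = 68.83 t (target 68.82 t)
  CaO: 721.4·0.2727 = 196.7 t (target 196.7 t)
Auditing the glass mass value: Σ batch − LOI loss = 2000 t (summing oxide targets gives 2000 t; basis as stated: 2000 t — any gap is answer rounding).
Total batch = Σ batch = 2990 t; LOI loss = Σ batch·LOI = 989.3 t; glass ÷ batch gives a yield of 66.91%.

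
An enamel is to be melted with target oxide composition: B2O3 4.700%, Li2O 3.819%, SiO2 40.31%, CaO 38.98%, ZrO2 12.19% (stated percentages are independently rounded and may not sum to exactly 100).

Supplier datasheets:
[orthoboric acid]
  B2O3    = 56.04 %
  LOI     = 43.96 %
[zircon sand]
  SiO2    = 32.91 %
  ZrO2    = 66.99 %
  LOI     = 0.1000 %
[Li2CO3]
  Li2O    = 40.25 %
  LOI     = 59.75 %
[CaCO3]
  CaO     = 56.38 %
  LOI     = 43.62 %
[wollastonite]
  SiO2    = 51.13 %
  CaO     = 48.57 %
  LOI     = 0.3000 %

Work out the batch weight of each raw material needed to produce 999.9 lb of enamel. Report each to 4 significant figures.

The intermediate values are shown (rounded to 4 significant digits) on the page — exact precision is kept at all times; every reported value is rounded a single time; all derived quantities (totals, ignition loss, the yield, the five compositions, glass mass) are recomputed starting from the weights for 999.9 lb of glass at full precision, as they appear in the problem or answer text.
Oxide mass targets, per 999.9 lb enamel:
  B2O3: 4.700% × 999.9 = 47.00 lb
  Li2O: 3.819% × 999.9 = 38.19 lb
  SiO2: 40.31% × 999.9 = 403.1 lb
  CaO: 38.98% × 999.9 = 389.8 lb
  ZrO2: 12.19% × 999.9 = 121.9 lb
Verifying the oxide balance given the weights on record, against the basis in use (target by target, the sums agree given rounding of the digits):
  B2O3: 83.86·0.5604 = 47.00 lb (target 47.00 lb)
  Li2O: 94.87·0.4025 = 38.19 lb (target 38.19 lb)
  SiO2: 181.9·0.3291 + 671.2·0.5113 = 403.0 lb (target 403.1 lb)
  CaO: 113.1·0.5638 + 671.2·0.4857 = 389.8 lb (target 389.8 lb)
  ZrO2: 181.9·0.6699 = 121.9 lb (target 121.9 lb)
Glass-mass closure: total batch − LOI = 999.9 lb (per-oxide target masses sum to 999.9 lb; versus the stated basis of 999.9 lb — differing by rounding only).
Batch grand total — Σ batch = 1145 lb; Σ batch·LOI gives LOI loss = 145.1 lb; glass ÷ batch gives a yield of 87.33%.

Batch per 999.9 lb enamel:
  orthoboric acid: 83.86 lb
  zircon sand: 181.9 lb
  Li2CO3: 94.87 lb
  CaCO3: 113.1 lb
  wollastonite: 671.2 lb
Total batch = 1145 lb; LOI loss = 145.1 lb; yield = 87.33%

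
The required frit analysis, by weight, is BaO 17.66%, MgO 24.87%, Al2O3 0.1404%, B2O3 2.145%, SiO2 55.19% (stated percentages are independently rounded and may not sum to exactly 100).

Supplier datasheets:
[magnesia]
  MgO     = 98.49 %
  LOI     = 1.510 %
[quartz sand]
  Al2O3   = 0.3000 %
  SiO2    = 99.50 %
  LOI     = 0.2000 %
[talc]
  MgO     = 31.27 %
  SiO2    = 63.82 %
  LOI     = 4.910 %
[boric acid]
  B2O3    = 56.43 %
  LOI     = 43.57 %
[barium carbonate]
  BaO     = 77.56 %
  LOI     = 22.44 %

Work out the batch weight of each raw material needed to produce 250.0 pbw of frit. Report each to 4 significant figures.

Batch per 250.0 pbw frit:
  magnesia: 52.40 pbw
  quartz sand: 117.0 pbw
  talc: 33.78 pbw
  boric acid: 9.503 pbw
  barium carbonate: 56.92 pbw
Total batch = 269.6 pbw; LOI loss = 19.60 pbw; yield = 92.73%

Working values appear, rounded to four significant digits, in the working. The working math holds full precision at every stage. Every reported number is rounded exactly once — all derived quantities are recomputed starting from the weights for 250.0 pbw of glass at full precision (ignition loss, five oxide percentages, net glass mass, yield, totals), exactly as shown in the question or the answer.
Target masses of each oxide per 250.0 pbw frit:
  BaO: 17.66% × 250.0 = 44.15 pbw
  MgO: 24.87% × 250.0 = 62.18 pbw
  Al2O3: 0.1404% × 250.0 = 0.3510 pbw
  B2O3: 2.145% × 250.0 = 5.362 pbw
  SiO2: 55.19% × 250.0 = 138.0 pbw
Verifying the oxide balance using the reported weights, relative to the basis at hand (every target is met by its sum inside rounding margins):
  BaO: 56.92·0.7756 = 44.15 pbw (target 44.15 pbw)
  MgO: 52.40·0.9849 + 33.78·0.3127 = 62.17 pbw (target 62.18 pbw)
  Al2O3: 117.0·0.003000 = 0.3510 pbw (target 0.3510 pbw)
  B2O3: 9.503·0.5643 = 5.363 pbw (target 5.362 pbw)
  SiO2: 117.0·0.9950 + 33.78·0.6382 = 138.0 pbw (target 138.0 pbw)
Consistency of the glass mass: total charge less LOI = 250.0 pbw (per-oxide target masses sum to 250.0 pbw; with the basis standing at 250.0 pbw — a pure rounding effect).
Batch grand total — Σ batch = 269.6 pbw; LOI loss = Σ batch·LOI = 19.60 pbw; yield, glass over the total, = 92.73%.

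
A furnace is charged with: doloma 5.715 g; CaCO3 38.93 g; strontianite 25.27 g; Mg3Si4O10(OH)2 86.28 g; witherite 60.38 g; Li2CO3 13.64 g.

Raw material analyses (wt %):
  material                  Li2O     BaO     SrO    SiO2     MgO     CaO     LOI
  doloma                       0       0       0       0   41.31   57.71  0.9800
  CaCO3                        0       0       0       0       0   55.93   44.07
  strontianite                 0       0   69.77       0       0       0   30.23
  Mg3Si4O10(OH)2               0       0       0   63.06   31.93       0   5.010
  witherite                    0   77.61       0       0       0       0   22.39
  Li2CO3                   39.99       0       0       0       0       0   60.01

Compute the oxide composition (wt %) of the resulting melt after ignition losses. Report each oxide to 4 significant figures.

Glass mass = 179.3 g (batch 230.2 − LOI 50.88).
Composition: Li2O 3.042%, BaO 26.13%, SrO 9.831%, SiO2 30.34%, MgO 16.68%, CaO 13.98%

The intermediate values are printed, rounded to 4 significant digits, at each printed step; all internal work keeps full float precision throughout. Each reported value includes exactly one rounding. The derived quantities are carried in full precision (the yield, the six compositions, ignition loss, glass mass, totals) starting from the weights at 179.3 g of glass, as written in the question or the answer.
Delivered oxide masses:
  Li2O: 13.64·0.3999 = 5.455 g
  BaO: 60.38·0.7761 = 46.86 g
  SrO: 25.27·0.6977 = 17.63 g
  SiO2: 86.28·0.6306 = 54.41 g
  MgO: 5.715·0.4131 + 86.28·0.3193 = 29.91 g
  CaO: 5.715·0.5771 + 38.93·0.5593 = 25.07 g
LOI: 5.715·0.009800 + 38.93·0.4407 + 25.27·0.3023 + 86.28·0.05010 + 60.38·0.2239 + 13.64·0.6001 = 50.88 g
Net of LOI, the glass mass = 230.2 − 50.88 = 179.3 g (the oxide masses sum to this)
wt % = 100 × oxide mass / glass mass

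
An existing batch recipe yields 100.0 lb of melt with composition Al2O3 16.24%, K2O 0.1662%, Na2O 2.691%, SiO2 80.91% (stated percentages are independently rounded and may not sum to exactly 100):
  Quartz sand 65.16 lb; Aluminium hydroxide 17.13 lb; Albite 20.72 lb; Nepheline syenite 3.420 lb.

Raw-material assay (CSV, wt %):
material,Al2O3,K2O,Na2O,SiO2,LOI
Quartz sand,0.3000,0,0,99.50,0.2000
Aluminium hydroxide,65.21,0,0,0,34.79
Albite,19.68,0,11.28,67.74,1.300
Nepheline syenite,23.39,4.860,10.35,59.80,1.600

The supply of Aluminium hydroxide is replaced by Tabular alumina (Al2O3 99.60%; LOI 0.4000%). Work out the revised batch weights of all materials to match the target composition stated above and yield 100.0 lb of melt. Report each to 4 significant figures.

Revised batch per 100.0 lb melt:
  Quartz sand: 65.16 lb
  Tabular alumina: 11.21 lb
  Albite: 20.72 lb
  Nepheline syenite: 3.420 lb
Total batch = 100.5 lb; LOI loss = 0.4992 lb

The whole derivation holds full precision throughout; mid-chain values are printed, rounded to four significant digits, at each printed step — every reported result takes just one rounding. The derived quantities are recomputed from the weighed amounts for 100.0 lb of glass at full precision (four oxide percentages, yield, totals, glass mass, ignition loss), exactly as printed in the question or the answer.
Target masses of each oxide per 100.0 lb melt:
  Al2O3: 16.24% × 100.0 = 16.24 lb
  K2O: 0.1662% × 100.0 = 0.1662 lb
  Na2O: 2.691% × 100.0 = 2.691 lb
  SiO2: 80.91% × 100.0 = 80.91 lb
A balance pass over the oxides, on the weights just shown, versus the basis set out (delivered sums recover each target up to rounding of the answer):
  Al2O3: 65.16·0.003000 + 11.21·0.9960 + 20.72·0.1968 + 3.420·0.2339 = 16.24 lb (target 16.24 lb)
  K2O: 3.420·0.04860 = 0.1662 lb (target 0.1662 lb)
  Na2O: 20.72·0.1128 + 3.420·0.1035 = 2.691 lb (target 2.691 lb)
  SiO2: 65.16·0.9950 + 20.72·0.6774 + 3.420·0.5980 = 80.92 lb (target 80.91 lb)
Consistency of the glass mass: batch Σ − ignition loss = 100.0 lb (per-oxide target masses sum to 100.0 lb; the stated basis being 100.0 lb — a pure rounding effect).
Whole-batch sum: Σ batch = 100.5 lb; Σ batch·LOI gives LOI loss = 0.4992 lb; as yield: glass ÷ batch → 99.50%.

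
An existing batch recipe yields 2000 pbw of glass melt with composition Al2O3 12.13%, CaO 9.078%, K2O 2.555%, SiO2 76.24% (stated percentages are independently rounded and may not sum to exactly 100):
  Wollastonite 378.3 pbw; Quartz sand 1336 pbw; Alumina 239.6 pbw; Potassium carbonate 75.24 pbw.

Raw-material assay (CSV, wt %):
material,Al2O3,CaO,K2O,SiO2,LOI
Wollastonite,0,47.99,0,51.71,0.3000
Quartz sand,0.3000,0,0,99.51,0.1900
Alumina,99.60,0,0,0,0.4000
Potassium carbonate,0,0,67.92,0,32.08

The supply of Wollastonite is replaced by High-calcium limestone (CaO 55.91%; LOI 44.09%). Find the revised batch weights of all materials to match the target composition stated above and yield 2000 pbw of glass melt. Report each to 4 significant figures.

The working math runs at full float precision from first step to last; in-progress results are displayed rounded to 4 significant digits when written out — each reported figure carries a single rounding — the derived quantities, which include the totals, yield, ignition loss, four oxide percentages, glass mass, are carried in full precision, as set out in problem or answer, from the weighed amounts on 2000 pbw of glass.
Target oxide masses per 2000 pbw glass melt:
  Al2O3: 12.13% × 2000 = 242.6 pbw
  CaO: 9.078% × 2000 = 181.6 pbw
  K2O: 2.555% × 2000 = 51.10 pbw
  SiO2: 76.24% × 2000 = 1525 pbw
Checking each oxide sum with the batch weights as given, under the basis named above (oxide sums agree with the targets within answer rounding):
  Al2O3: 1532·0.003000 + 239.0·0.9960 = 242.6 pbw (target 242.6 pbw)
  CaO: 324.7·0.5591 = 181.5 pbw (target 181.6 pbw)
  K2O: 75.24·0.6792 = 51.10 pbw (target 51.10 pbw)
  SiO2: 1532·0.9951 = 1524 pbw (target 1525 pbw)
Consistency of the glass mass: the batch minus its LOI: 2000 pbw (summing oxide targets gives 2000 pbw; stated basis 2000 pbw — any gap is answer rounding).
Batch total: Σ batch = 2171 pbw; Σ batch·LOI gives LOI loss = 171.2 pbw; glass ÷ batch gives a yield of 92.12%.

Revised batch per 2000 pbw glass melt:
  High-calcium limestone: 324.7 pbw
  Quartz sand: 1532 pbw
  Alumina: 239.0 pbw
  Potassium carbonate: 75.24 pbw
Total batch = 2171 pbw; LOI loss = 171.2 pbw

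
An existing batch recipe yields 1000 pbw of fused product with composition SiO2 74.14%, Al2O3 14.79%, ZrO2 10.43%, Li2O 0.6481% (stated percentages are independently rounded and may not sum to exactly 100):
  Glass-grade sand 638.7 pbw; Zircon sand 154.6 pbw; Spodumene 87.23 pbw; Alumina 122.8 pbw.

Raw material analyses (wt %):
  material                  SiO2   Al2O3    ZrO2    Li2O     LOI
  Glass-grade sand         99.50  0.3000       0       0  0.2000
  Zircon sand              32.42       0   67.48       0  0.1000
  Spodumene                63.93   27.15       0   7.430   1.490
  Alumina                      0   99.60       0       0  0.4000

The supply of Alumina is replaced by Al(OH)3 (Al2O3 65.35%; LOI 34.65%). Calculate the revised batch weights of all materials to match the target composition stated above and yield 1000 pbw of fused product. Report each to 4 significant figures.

Values along the way are printed rounded off to 4 significant digits in the printout — exact precision is maintained in all steps. Each reported figure is rounded exactly once — the derived quantities, including four oxide percentages, yield, totals, LOI, net glass mass, are carried from the batch weights per 1000 pbw of glass in exact precision as quoted within the problem or answer text.
Target oxide masses per 1000 pbw fused product:
  SiO2: 74.14% × 1000 = 741.4 pbw
  Al2O3: 14.79% × 1000 = 147.9 pbw
  ZrO2: 10.43% × 1000 = 104.3 pbw
  Li2O: 0.6481% × 1000 = 6.481 pbw
A balance pass over the oxides, working from each reported weight, for the quoted basis mass (delivered sums recover each target modulo rounding of the values):
  SiO2: 638.7·0.9950 + 154.6·0.3242 + 87.23·0.6393 = 741.4 pbw (target 741.4 pbw)
  Al2O3: 638.7·0.003000 + 87.23·0.2715 + 187.1·0.6535 = 147.9 pbw (target 147.9 pbw)
  ZrO2: 154.6·0.6748 = 104.3 pbw (target 104.3 pbw)
  Li2O: 87.23·0.07430 = 6.481 pbw (target 6.481 pbw)
Glass mass check: batch total minus LOI = 1000 pbw (the Σ of target masses is 1000 pbw; the stated basis being 1000 pbw — differing by rounding only).
Summing the batch: Σ batch = 1068 pbw; ignition loss, Σ(batch × LOI) = 67.56 pbw; glass ÷ batch gives a yield of 93.67%.

Revised batch per 1000 pbw fused product:
  Glass-grade sand: 638.7 pbw
  Zircon sand: 154.6 pbw
  Spodumene: 87.23 pbw
  Al(OH)3: 187.1 pbw
Total batch = 1068 pbw; LOI loss = 67.56 pbw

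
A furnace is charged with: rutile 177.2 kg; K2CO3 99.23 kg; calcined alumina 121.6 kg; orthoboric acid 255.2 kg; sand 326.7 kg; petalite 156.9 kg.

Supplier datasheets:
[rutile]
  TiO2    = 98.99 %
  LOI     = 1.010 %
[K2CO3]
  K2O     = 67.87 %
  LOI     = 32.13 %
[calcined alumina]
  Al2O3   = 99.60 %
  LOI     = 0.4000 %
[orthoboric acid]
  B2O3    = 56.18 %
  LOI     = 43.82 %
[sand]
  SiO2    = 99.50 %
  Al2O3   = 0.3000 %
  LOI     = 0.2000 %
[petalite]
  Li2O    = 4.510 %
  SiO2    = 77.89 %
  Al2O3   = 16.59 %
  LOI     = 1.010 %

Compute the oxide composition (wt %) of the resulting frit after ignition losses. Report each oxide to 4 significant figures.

Intermediates are shown, with 4-significant-digit rounding, in the printout. All arithmetic carries full precision in all steps — a single rounding completes each reported number. The derived quantities, which include totals, net glass mass, yield, the six compositions, LOI, are recomputed at exact precision, exactly as shown in the problem or the answer, starting from the weights on 988.6 kg of glass.
Per-oxide mass from batch:
  K2O: 99.23·0.6787 = 67.35 kg
  Li2O: 156.9·0.04510 = 7.076 kg
  SiO2: 326.7·0.9950 + 156.9·0.7789 = 447.3 kg
  Al2O3: 121.6·0.9960 + 326.7·0.003000 + 156.9·0.1659 = 148.1 kg
  B2O3: 255.2·0.5618 = 143.4 kg
  TiO2: 177.2·0.9899 = 175.4 kg
LOI: 177.2·0.01010 + 99.23·0.3213 + 121.6·0.004000 + 255.2·0.4382 + 326.7·0.002000 + 156.9·0.01010 = 148.2 kg
batch − LOI leaves glass = 1137 − 148.2 = 988.6 kg (matching Σ of the oxides)
percent by weight: oxide/glass ×100

Glass mass = 988.6 kg (batch 1137 − LOI 148.2).
Composition: K2O 6.812%, Li2O 0.7158%, SiO2 45.24%, Al2O3 14.98%, B2O3 14.50%, TiO2 17.74%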